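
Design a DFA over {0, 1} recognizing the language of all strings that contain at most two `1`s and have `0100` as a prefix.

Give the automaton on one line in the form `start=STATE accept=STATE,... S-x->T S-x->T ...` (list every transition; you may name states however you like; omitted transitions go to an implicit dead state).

Handle the two conditions separately and then intersect. The first has 4 states tracking the count of `1`s, saturating at 3; the second has 6 states tracking whether the input so far still matches the prefix `0100`. A product state is a pair (one from each), accepting exactly when both do. Minimizing collapses redundant product states.
A 7-state machine:
        0   1  
>  q0   q1  q2 
   q1   q2  q3 
   q2   q2  q2 
   q3   q4  q2 
   q4   q5  q2 
 * q5   q5  q6 
 * q6   q6  q2 
(> = start, * = accepting)

start=q0 accept=q5,q6 q0-0->q1 q0-1->q2 q1-0->q2 q1-1->q3 q2-0->q2 q2-1->q2 q3-0->q4 q3-1->q2 q4-0->q5 q4-1->q2 q5-0->q5 q5-1->q6 q6-0->q6 q6-1->q2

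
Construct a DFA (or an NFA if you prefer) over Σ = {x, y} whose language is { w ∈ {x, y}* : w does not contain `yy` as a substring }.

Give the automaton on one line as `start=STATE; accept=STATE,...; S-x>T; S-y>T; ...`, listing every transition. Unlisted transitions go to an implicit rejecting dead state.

This is the complement of 'contains `yy`'. Use the same substring-matching states — q0 through q2 holding how much of `yy` has just been matched — but flip the accepting set: everything except the trap q2 accepts.
        x   y  
>* q0   q0  q1 
 * q1   q0  q2 
   q2   q2  q2 
(> = start, * = accepting)

start=q0; accept=q0,q1; q0-x>q0; q0-y>q1; q1-x>q0; q1-y>q2; q2-x>q2; q2-y>q2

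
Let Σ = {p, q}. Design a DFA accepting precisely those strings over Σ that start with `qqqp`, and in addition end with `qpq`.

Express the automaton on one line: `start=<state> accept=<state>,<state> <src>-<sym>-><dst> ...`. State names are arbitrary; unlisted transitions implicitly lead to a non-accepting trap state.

Build one automaton per condition and run them in lockstep. One (6 states) tracks whether the input so far still matches the prefix `qqqp`; the other (4 states) tracks how much of the suffix `qpq` has currently been matched. Each combined state is a pair, one component from each; accept when both components accept. Equivalent product states are then merged.
A 9-state machine:
       p  q 
>  A   B  C 
   B   B  B 
   C   B  D 
   D   B  E 
   E   F  B 
   F   G  H 
   G   G  I 
 * H   F  I 
   I   F  I 
(> = start, * = accepting)

start=A accept=H A-p->B A-q->C B-p->B B-q->B C-p->B C-q->D D-p->B D-q->E E-p->F E-q->B F-p->G F-q->H G-p->G G-q->I H-p->F H-q->I I-p->F I-q->I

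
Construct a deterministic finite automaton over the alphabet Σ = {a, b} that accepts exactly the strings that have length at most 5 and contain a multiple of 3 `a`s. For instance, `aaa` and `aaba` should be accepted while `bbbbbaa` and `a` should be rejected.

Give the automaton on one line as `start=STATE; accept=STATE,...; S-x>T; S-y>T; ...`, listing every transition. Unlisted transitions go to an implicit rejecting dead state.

start=q0; accept=q0,q2,q5,q6,q10,q12; q0-a>q1; q0-b>q2; q1-a>q3; q1-b>q4; q2-a>q4; q2-b>q5; q3-a>q6; q3-b>q7; q4-a>q7; q4-b>q8; q5-a>q8; q5-b>q6; q6-a>q9; q6-b>q10; q7-a>q10; q7-b>q11; q8-a>q11; q8-b>q9; q9-a>q9; q9-b>q9; q10-a>q9; q10-b>q12; q11-a>q12; q11-b>q9; q12-a>q9; q12-b>q9

Run two small machines in parallel and take their product. One (7 states) tracks the input length, saturating at 6; the other (3 states) tracks the count of `a`s modulo 3. Each combined state is a pair, one component from each; accept when both components accept. Equivalent product states are then merged.
13 states suffice.
          a    b  
>* q0     q1   q2 
   q1     q3   q4 
 * q2     q4   q5 
   q3     q6   q7 
   q4     q7   q8 
 * q5     q8   q6 
 * q6     q9  q10 
   q7    q10  q11 
   q8    q11   q9 
   q9     q9   q9 
 * q10    q9  q12 
   q11   q12   q9 
 * q12    q9   q9 
(> = start, * = accepting)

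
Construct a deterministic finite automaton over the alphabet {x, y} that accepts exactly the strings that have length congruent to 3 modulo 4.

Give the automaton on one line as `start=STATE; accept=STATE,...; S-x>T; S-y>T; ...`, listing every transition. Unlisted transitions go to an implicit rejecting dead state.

Count input length modulo 4: every symbol advances one step around the cycle q0 → q1 → q2 → q3 → q0. Accept at q3.
A 4-state machine:
        x   y  
>  q0   q1  q1 
   q1   q2  q2 
   q2   q3  q3 
 * q3   q0  q0 
(> = start, * = accepting)

start=q0; accept=q3; q0-x>q1; q0-y>q1; q1-x>q2; q1-y>q2; q2-x>q3; q2-y>q3; q3-x>q0; q3-y>q0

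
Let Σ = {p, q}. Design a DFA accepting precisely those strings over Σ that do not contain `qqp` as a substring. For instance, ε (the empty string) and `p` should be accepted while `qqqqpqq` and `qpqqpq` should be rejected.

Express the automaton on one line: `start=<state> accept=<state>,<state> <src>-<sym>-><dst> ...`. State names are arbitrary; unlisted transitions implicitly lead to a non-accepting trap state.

Track partial matches of the forbidden pattern `qqp`. State D is a dead state reached once `qqp` has occurred; every other state accepts. A means no part of `qqp` is currently matched.
With 4 states:
       p  q 
>* A   A  B 
 * B   A  C 
 * C   D  C 
   D   D  D 
(> = start, * = accepting)

start=A accept=A,B,C A-p->A A-q->B B-p->A B-q->C C-p->D C-q->C D-p->D D-q->D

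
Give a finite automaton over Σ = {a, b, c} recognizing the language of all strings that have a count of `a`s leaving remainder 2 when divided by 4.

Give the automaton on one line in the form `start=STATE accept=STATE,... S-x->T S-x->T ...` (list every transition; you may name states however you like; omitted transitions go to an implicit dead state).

The only thing that matters is how many `a`s have appeared, reduced mod 4. Use one state per residue: S0 for 0, …, S3 for 3. Reading `a` moves to the next residue; anything else stays put. S2 is accepting.
A 4-state machine:
        a   b   c  
>  S0   S1  S0  S0 
   S1   S2  S1  S1 
 * S2   S3  S2  S2 
   S3   S0  S3  S3 
(> = start, * = accepting)

start=S0 accept=S2 S0-a->S1 S0-b->S0 S0-c->S0 S1-a->S2 S1-b->S1 S1-c->S1 S2-a->S3 S2-b->S2 S2-c->S2 S3-a->S0 S3-b->S3 S3-c->S3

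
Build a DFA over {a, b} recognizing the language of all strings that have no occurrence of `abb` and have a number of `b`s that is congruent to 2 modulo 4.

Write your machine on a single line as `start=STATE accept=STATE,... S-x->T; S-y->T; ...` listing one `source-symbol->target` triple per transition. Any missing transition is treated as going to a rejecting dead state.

start=S0; accept=S5,S7,S8; S0-a->S1; S0-b->S2; S1-a->S1; S1-b->S3; S2-a->S4; S2-b->S5; S3-a->S4; S3-b->S6; S4-a->S4; S4-b->S7; S5-a->S8; S5-b->S9; S6-a->S6; S6-b->S6; S7-a->S8; S7-b->S6; S8-a->S8; S8-b->S10; S9-a->S11; S9-b->S0; S10-a->S11; S10-b->S6; S11-a->S11; S11-b->S12; S12-a->S1; S12-b->S6

Build one automaton per condition and run them in lockstep. One (4 states) tracks partial matches of the forbidden pattern `abb`; the other (4 states) tracks the count of `b`s modulo 4. Each combined state is a pair, one component from each; accept when both components accept. Equivalent product states are then merged.
13 states suffice.
          a    b  
>  S0     S1   S2 
   S1     S1   S3 
   S2     S4   S5 
   S3     S4   S6 
   S4     S4   S7 
 * S5     S8   S9 
   S6     S6   S6 
 * S7     S8   S6 
 * S8     S8  S10 
   S9    S11   S0 
   S10   S11   S6 
   S11   S11  S12 
   S12    S1   S6 
(> = start, * = accepting)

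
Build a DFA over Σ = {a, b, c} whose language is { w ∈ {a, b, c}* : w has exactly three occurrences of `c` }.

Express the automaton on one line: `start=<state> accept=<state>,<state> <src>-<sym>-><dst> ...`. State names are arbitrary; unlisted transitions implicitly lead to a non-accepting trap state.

start=q0 accept=q3 q0-a->q0 q0-b->q0 q0-c->q1 q1-a->q1 q1-b->q1 q1-c->q2 q2-a->q2 q2-b->q2 q2-c->q3 q3-a->q3 q3-b->q3 q3-c->q4 q4-a->q4 q4-b->q4 q4-c->q4

Only the number of `c`s matters, and only up to 4. Make a chain q0 → q1 → q2 → q3 → q4 advanced by each `c` (with q4 absorbing); every other symbol self-loops. The accepting set is {q3}.
5 states suffice.
        a   b   c  
>  q0   q0  q0  q1 
   q1   q1  q1  q2 
   q2   q2  q2  q3 
 * q3   q3  q3  q4 
   q4   q4  q4  q4 
(> = start, * = accepting)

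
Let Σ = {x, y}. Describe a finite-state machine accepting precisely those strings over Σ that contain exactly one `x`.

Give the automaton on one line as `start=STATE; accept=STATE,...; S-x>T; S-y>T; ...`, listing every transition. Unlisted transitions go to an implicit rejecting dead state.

Count `x`s, saturating at 2: state A means no `x` yet, B means one `x` seen, C means more than one. Each `x` increments (capped at C); other symbols loop. Accept from {B}.
3 states suffice.
       x  y 
>  A   B  A 
 * B   C  B 
   C   C  C 
(> = start, * = accepting)

start=A; accept=B; A-x>B; A-y>A; B-x>C; B-y>B; C-x>C; C-y>C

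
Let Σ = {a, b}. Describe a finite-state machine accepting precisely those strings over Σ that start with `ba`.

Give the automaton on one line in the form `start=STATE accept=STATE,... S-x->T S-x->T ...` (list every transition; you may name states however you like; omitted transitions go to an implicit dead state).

start=s0 accept=s2 s0-a->s3 s0-b->s1 s1-a->s2 s1-b->s3 s2-a->s2 s2-b->s2 s3-a->s3 s3-b->s3

Check the first 2 symbols one by one: s0 through s1 record how many have matched `ba` so far; any wrong symbol goes to the dead state s3. After all 2 match we enter the accepting sink s2.
A 4-state machine:
        a   b  
>  s0   s3  s1 
   s1   s2  s3 
 * s2   s2  s2 
   s3   s3  s3 
(> = start, * = accepting)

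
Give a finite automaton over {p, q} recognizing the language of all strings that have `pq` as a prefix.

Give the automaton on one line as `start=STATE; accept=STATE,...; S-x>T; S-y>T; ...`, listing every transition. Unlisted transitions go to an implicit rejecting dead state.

start=s0; accept=s2; s0-p>s1; s0-q>s3; s1-p>s3; s1-q>s2; s2-p>s2; s2-q>s2; s3-p>s3; s3-q>s3

Check the first 2 symbols one by one: s0 through s1 record how many have matched `pq` so far; any wrong symbol goes to the dead state s3. After all 2 match we enter the accepting sink s2.
With 4 states:
        p   q  
>  s0   s1  s3 
   s1   s3  s2 
 * s2   s2  s2 
   s3   s3  s3 
(> = start, * = accepting)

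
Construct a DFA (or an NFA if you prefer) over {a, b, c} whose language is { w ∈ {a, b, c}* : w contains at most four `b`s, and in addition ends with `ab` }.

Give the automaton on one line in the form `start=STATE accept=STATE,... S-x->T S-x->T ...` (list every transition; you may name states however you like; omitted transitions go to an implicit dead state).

start=q0 accept=q3,q6,q9,q12 q0-a->q1 q0-b->q2 q0-c->q0 q1-a->q1 q1-b->q3 q1-c->q0 q2-a->q4 q2-b->q5 q2-c->q2 q3-a->q4 q3-b->q5 q3-c->q2 q4-a->q4 q4-b->q6 q4-c->q2 q5-a->q7 q5-b->q8 q5-c->q5 q6-a->q7 q6-b->q8 q6-c->q5 q7-a->q7 q7-b->q9 q7-c->q5 q8-a->q10 q8-b->q11 q8-c->q8 q9-a->q10 q9-b->q11 q9-c->q8 q10-a->q10 q10-b->q12 q10-c->q8 q11-a->q13 q11-b->q14 q11-c->q11 q12-a->q13 q12-b->q14 q12-c->q11 q13-a->q13 q13-b->q15 q13-c->q11 q14-a->q16 q14-b->q14 q14-c->q14 q15-a->q16 q15-b->q14 q15-c->q14 q16-a->q16 q16-b->q15 q16-c->q14

Run two small machines in parallel and take their product. One (6 states) tracks the count of `b`s, saturating at 5; the other (3 states) tracks how much of the suffix `ab` has currently been matched. Each combined state is a pair, one component from each; accept when both components accept.
17 states suffice.
          a    b    c  
>  q0     q1   q2   q0 
   q1     q1   q3   q0 
   q2     q4   q5   q2 
 * q3     q4   q5   q2 
   q4     q4   q6   q2 
   q5     q7   q8   q5 
 * q6     q7   q8   q5 
   q7     q7   q9   q5 
   q8    q10  q11   q8 
 * q9    q10  q11   q8 
   q10   q10  q12   q8 
   q11   q13  q14  q11 
 * q12   q13  q14  q11 
   q13   q13  q15  q11 
   q14   q16  q14  q14 
   q15   q16  q14  q14 
   q16   q16  q15  q14 
(> = start, * = accepting)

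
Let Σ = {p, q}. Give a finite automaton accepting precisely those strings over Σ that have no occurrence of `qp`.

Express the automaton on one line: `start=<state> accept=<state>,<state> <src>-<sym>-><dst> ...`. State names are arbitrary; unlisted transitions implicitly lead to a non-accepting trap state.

Track partial matches of the forbidden pattern `qp`. State s2 is a dead state reached once `qp` has occurred; every other state accepts. s0 means no part of `qp` is currently matched.
With 3 states:
        p   q  
>* s0   s0  s1 
 * s1   s2  s1 
   s2   s2  s2 
(> = start, * = accepting)

start=s0 accept=s0,s1 s0-p->s0 s0-q->s1 s1-p->s2 s1-q->s1 s2-p->s2 s2-q->s2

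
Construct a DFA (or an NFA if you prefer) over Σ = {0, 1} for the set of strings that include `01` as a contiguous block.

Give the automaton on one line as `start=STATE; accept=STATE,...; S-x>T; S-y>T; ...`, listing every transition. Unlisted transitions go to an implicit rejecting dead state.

start=q0; accept=q2; q0-0>q1; q0-1>q0; q1-0>q1; q1-1>q2; q2-0>q2; q2-1>q2

Track how much of `01` has been matched so far: state q0 is no progress, q2 is the absorbing accept state reached once `01` has occurred. Intermediate states record partial matches; on a mismatch, fall back to the longest reusable overlap.
3 states suffice.
        0   1  
>  q0   q1  q0 
   q1   q1  q2 
 * q2   q2  q2 
(> = start, * = accepting)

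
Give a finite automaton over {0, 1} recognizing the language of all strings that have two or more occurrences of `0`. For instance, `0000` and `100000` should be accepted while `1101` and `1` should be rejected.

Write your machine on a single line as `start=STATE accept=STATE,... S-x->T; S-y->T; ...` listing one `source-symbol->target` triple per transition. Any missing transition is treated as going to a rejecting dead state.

start=S0; accept=S2,S3; S0-0->S1; S0-1->S0; S1-0->S2; S1-1->S1; S2-0->S3; S2-1->S2; S3-0->S3; S3-1->S3

Count `0`s, saturating at 3: states S0 through S2 mean 0 through 2 `0`s seen; S3 means more than 2. Each `0` increments (capped at S3); other symbols loop. Accept from {S2, S3}.
        0   1  
>  S0   S1  S0 
   S1   S2  S1 
 * S2   S3  S2 
 * S3   S3  S3 
(> = start, * = accepting)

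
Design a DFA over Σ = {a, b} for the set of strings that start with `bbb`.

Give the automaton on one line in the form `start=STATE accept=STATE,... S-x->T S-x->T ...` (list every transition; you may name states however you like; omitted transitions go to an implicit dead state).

start=s0 accept=s3 s0-a->s4 s0-b->s1 s1-a->s4 s1-b->s2 s2-a->s4 s2-b->s3 s3-a->s3 s3-b->s3 s4-a->s4 s4-b->s4

Walk along `bbb` while the input agrees: from s0 take `b` to s1, and so on. Any deviation drops to the rejecting sink s4. Once s3 is reached the prefix is confirmed and every continuation is accepted.
        a   b  
>  s0   s4  s1 
   s1   s4  s2 
   s2   s4  s3 
 * s3   s3  s3 
   s4   s4  s4 
(> = start, * = accepting)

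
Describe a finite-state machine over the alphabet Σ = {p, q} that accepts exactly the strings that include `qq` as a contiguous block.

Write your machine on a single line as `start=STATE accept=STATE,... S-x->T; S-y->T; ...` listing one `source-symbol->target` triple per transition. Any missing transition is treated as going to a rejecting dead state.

start=A; accept=C; A-p->A; A-q->B; B-p->A; B-q->C; C-p->C; C-q->C

States A..B record the length of the longest prefix of `qq` that matches the current input suffix. Reaching C means `qq` has been seen, and we stay there forever. Accept from C.
       p  q 
>  A   A  B 
   B   A  C 
 * C   C  C 
(> = start, * = accepting)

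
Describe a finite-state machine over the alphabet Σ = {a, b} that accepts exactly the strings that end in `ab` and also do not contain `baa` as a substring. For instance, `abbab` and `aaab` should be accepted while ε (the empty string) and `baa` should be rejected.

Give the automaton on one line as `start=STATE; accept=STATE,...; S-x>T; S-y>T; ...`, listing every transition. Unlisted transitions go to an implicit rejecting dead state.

Run two small machines in parallel and take their product. The first has 3 states tracking how much of the suffix `ab` has currently been matched; the second has 4 states tracking partial matches of the forbidden pattern `baa`. A product state is a pair (one from each), accepting exactly when both do.
With 8 states:
        a   b  
>  q0   q1  q2 
   q1   q1  q3 
   q2   q4  q2 
 * q3   q4  q2 
   q4   q5  q3 
   q5   q5  q6 
   q6   q5  q7 
   q7   q5  q7 
(> = start, * = accepting)

start=q0; accept=q3; q0-a>q1; q0-b>q2; q1-a>q1; q1-b>q3; q2-a>q4; q2-b>q2; q3-a>q4; q3-b>q2; q4-a>q5; q4-b>q3; q5-a>q5; q5-b>q6; q6-a>q5; q6-b>q7; q7-a>q5; q7-b>q7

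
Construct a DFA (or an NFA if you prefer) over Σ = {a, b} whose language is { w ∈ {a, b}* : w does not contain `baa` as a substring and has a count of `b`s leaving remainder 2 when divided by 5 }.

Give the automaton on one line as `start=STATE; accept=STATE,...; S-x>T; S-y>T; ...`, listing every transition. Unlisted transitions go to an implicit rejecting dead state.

start=q0; accept=q3,q5; q0-a>q0; q0-b>q1; q1-a>q2; q1-b>q3; q2-a>q4; q2-b>q3; q3-a>q5; q3-b>q6; q4-a>q4; q4-b>q4; q5-a>q4; q5-b>q6; q6-a>q7; q6-b>q8; q7-a>q4; q7-b>q8; q8-a>q9; q8-b>q10; q9-a>q4; q9-b>q10; q10-a>q11; q10-b>q1; q11-a>q4; q11-b>q1

Handle the two conditions separately and then intersect. One (4 states) tracks partial matches of the forbidden pattern `baa`; the other (5 states) tracks the count of `b`s modulo 5. Each combined state is a pair, one component from each; accept when both components accept. After merging equivalent states the machine shrinks.
With 12 states:
          a    b  
>  q0     q0   q1 
   q1     q2   q3 
   q2     q4   q3 
 * q3     q5   q6 
   q4     q4   q4 
 * q5     q4   q6 
   q6     q7   q8 
   q7     q4   q8 
   q8     q9  q10 
   q9     q4  q10 
   q10   q11   q1 
   q11    q4   q1 
(> = start, * = accepting)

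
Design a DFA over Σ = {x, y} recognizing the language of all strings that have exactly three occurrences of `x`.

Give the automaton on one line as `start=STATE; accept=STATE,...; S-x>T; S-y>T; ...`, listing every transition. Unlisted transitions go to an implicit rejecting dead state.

Only the number of `x`s matters, and only up to 4. Make a chain q0 → q1 → q2 → q3 → q4 advanced by each `x` (with q4 absorbing); every other symbol self-loops. The accepting set is {q3}.
5 states suffice.
        x   y  
>  q0   q1  q0 
   q1   q2  q1 
   q2   q3  q2 
 * q3   q4  q3 
   q4   q4  q4 
(> = start, * = accepting)

start=q0; accept=q3; q0-x>q1; q0-y>q0; q1-x>q2; q1-y>q1; q2-x>q3; q2-y>q2; q3-x>q4; q3-y>q3; q4-x>q4; q4-y>q4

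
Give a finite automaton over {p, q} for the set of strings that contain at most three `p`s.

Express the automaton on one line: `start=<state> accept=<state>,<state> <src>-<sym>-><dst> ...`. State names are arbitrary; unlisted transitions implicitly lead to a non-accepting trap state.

start=S0 accept=S0,S1,S2,S3 S0-p->S1 S0-q->S0 S1-p->S2 S1-q->S1 S2-p->S3 S2-q->S2 S3-p->S4 S3-q->S3 S4-p->S4 S4-q->S4

Count `p`s, saturating at 4: states S0 through S3 mean 0 through 3 `p`s seen; S4 means more than 3. Each `p` increments (capped at S4); other symbols loop. Accept from {S0, S1, S2, S3}.
With 5 states:
        p   q  
>* S0   S1  S0 
 * S1   S2  S1 
 * S2   S3  S2 
 * S3   S4  S3 
   S4   S4  S4 
(> = start, * = accepting)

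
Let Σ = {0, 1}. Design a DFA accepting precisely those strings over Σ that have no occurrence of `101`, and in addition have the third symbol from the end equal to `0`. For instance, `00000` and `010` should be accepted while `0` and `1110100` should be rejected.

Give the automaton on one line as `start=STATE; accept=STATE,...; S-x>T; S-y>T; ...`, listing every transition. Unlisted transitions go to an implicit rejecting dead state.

Handle the two conditions separately and then intersect. One (4 states) tracks partial matches of the forbidden pattern `101`; the other (15 states) tracks the last 3 symbols read. Each combined state is a pair, one component from each; accept when both components accept.
A 22-state machine:
          0    1  
>  q0     q1   q2 
   q1     q3   q4 
   q2     q5   q6 
   q3     q7   q8 
   q4     q9  q10 
   q5    q11  q12 
   q6    q13  q14 
 * q7     q7   q8 
 * q8     q9  q10 
 * q9    q11  q12 
 * q10   q13  q14 
   q11    q7   q8 
   q12   q15  q16 
   q13   q11  q12 
   q14   q13  q14 
   q15   q17  q12 
   q16   q18  q19 
   q17   q20  q21 
   q18   q17  q12 
   q19   q18  q19 
   q20   q20  q21 
   q21   q15  q16 
(> = start, * = accepting)

start=q0; accept=q7,q8,q9,q10; q0-0>q1; q0-1>q2; q1-0>q3; q1-1>q4; q2-0>q5; q2-1>q6; q3-0>q7; q3-1>q8; q4-0>q9; q4-1>q10; q5-0>q11; q5-1>q12; q6-0>q13; q6-1>q14; q7-0>q7; q7-1>q8; q8-0>q9; q8-1>q10; q9-0>q11; q9-1>q12; q10-0>q13; q10-1>q14; q11-0>q7; q11-1>q8; q12-0>q15; q12-1>q16; q13-0>q11; q13-1>q12; q14-0>q13; q14-1>q14; q15-0>q17; q15-1>q12; q16-0>q18; q16-1>q19; q17-0>q20; q17-1>q21; q18-0>q17; q18-1>q12; q19-0>q18; q19-1>q19; q20-0>q20; q20-1>q21; q21-0>q15; q21-1>q16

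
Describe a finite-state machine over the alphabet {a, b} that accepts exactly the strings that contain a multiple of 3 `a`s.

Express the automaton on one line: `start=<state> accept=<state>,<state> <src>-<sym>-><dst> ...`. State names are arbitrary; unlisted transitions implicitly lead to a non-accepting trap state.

start=s0 accept=s0 s0-a->s1 s0-b->s0 s1-a->s2 s1-b->s1 s2-a->s0 s2-b->s2

Keep the running count of `a`s modulo 3: each `a` advances along the cycle s0 → s1 → s2 → s0 while other symbols loop. Accept at s0.
3 states suffice.
        a   b  
>* s0   s1  s0 
   s1   s2  s1 
   s2   s0  s2 
(> = start, * = accepting)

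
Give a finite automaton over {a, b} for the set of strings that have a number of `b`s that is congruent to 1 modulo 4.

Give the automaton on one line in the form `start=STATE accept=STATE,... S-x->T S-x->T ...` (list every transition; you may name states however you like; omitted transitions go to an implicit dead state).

The only thing that matters is how many `b`s have appeared, reduced mod 4. Use one state per residue: S0 for 0, …, S3 for 3. Reading `b` moves to the next residue; anything else stays put. S1 is accepting.
4 states suffice.
        a   b  
>  S0   S0  S1 
 * S1   S1  S2 
   S2   S2  S3 
   S3   S3  S0 
(> = start, * = accepting)

start=S0 accept=S1 S0-a->S0 S0-b->S1 S1-a->S1 S1-b->S2 S2-a->S2 S2-b->S3 S3-a->S3 S3-b->S0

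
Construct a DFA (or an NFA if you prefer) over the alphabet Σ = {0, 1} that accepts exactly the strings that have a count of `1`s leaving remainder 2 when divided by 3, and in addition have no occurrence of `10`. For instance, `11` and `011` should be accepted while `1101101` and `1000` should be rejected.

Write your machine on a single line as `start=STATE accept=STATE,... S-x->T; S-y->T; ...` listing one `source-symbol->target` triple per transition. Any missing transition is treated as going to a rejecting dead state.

start=q0; accept=q3; q0-0->q0; q0-1->q1; q1-0->q2; q1-1->q3; q2-0->q2; q2-1->q4; q3-0->q4; q3-1->q5; q4-0->q4; q4-1->q6; q5-0->q6; q5-1->q1; q6-0->q6; q6-1->q2

Run two small machines in parallel and take their product. One (3 states) tracks the count of `1`s modulo 3; the other (3 states) tracks partial matches of the forbidden pattern `10`. Each combined state is a pair, one component from each; accept when both components accept.
With 7 states:
        0   1  
>  q0   q0  q1 
   q1   q2  q3 
   q2   q2  q4 
 * q3   q4  q5 
   q4   q4  q6 
   q5   q6  q1 
   q6   q6  q2 
(> = start, * = accepting)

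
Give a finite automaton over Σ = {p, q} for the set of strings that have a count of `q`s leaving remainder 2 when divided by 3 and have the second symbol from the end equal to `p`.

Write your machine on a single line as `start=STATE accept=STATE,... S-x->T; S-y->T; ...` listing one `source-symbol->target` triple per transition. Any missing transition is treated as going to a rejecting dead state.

Build one automaton per condition and run them in lockstep. The first has 3 states tracking the count of `q`s modulo 3; the second has 7 states tracking the last 2 symbols read. A product state is a pair (one from each), accepting exactly when both do.
With 15 states:
       p  q 
>  A   B  C 
   B   D  E 
   C   F  G 
   D   D  E 
   E   F  G 
   F   H  I 
   G   J  K 
   H   H  I 
 * I   J  K 
   J   L  M 
   K   N  O 
 * L   L  M 
   M   N  O 
   N   D  E 
   O   F  G 
(> = start, * = accepting)

start=A; accept=I,L; A-p->B; A-q->C; B-p->D; B-q->E; C-p->F; C-q->G; D-p->D; D-q->E; E-p->F; E-q->G; F-p->H; F-q->I; G-p->J; G-q->K; H-p->H; H-q->I; I-p->J; I-q->K; J-p->L; J-q->M; K-p->N; K-q->O; L-p->L; L-q->M; M-p->N; M-q->O; N-p->D; N-q->E; O-p->F; O-q->G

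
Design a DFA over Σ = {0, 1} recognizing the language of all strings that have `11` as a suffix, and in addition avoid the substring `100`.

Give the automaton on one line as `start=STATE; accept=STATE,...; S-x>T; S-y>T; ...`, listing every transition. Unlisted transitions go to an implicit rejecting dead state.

start=q0; accept=q3; q0-0>q0; q0-1>q1; q1-0>q2; q1-1>q3; q2-0>q4; q2-1>q1; q3-0>q2; q3-1>q3; q4-0>q4; q4-1>q4

Run two small machines in parallel and take their product. The first has 3 states tracking how much of the suffix `11` has currently been matched; the second has 4 states tracking partial matches of the forbidden pattern `100`. A product state is a pair (one from each), accepting exactly when both do. Equivalent product states are then merged.
        0   1  
>  q0   q0  q1 
   q1   q2  q3 
   q2   q4  q1 
 * q3   q2  q3 
   q4   q4  q4 
(> = start, * = accepting)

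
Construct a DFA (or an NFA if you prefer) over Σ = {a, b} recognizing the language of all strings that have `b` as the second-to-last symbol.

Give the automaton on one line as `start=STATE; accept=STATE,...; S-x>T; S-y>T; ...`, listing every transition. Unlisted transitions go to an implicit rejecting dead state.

A DFA must remember the last 2 symbols (since which symbol is second-to-last isn't known until the input ends). Use one state per possible window of the last ≤2 symbols; accept from those whose window starts with `b`.
7 states suffice.
        a   b  
>  q0   q1  q2 
   q1   q3  q4 
   q2   q5  q6 
   q3   q3  q4 
   q4   q5  q6 
 * q5   q3  q4 
 * q6   q5  q6 
(> = start, * = accepting)

start=q0; accept=q5,q6; q0-a>q1; q0-b>q2; q1-a>q3; q1-b>q4; q2-a>q5; q2-b>q6; q3-a>q3; q3-b>q4; q4-a>q5; q4-b>q6; q5-a>q3; q5-b>q4; q6-a>q5; q6-b>q6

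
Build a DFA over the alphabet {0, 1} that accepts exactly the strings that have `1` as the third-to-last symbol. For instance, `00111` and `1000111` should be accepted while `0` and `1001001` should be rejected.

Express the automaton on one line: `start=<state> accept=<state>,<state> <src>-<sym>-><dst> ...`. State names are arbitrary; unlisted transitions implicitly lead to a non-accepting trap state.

A DFA must remember the last 3 symbols (since which symbol is third-to-last isn't known until the input ends). Use one state per possible window of the last ≤3 symbols; accept from those whose window starts with `1`.
          0    1  
>  q0     q1   q2 
   q1     q3   q4 
   q2     q5   q6 
   q3     q7   q8 
   q4     q9  q10 
   q5    q11  q12 
   q6    q13  q14 
   q7     q7   q8 
   q8     q9  q10 
   q9    q11  q12 
   q10   q13  q14 
 * q11    q7   q8 
 * q12    q9  q10 
 * q13   q11  q12 
 * q14   q13  q14 
(> = start, * = accepting)

start=q0 accept=q11,q12,q13,q14 q0-0->q1 q0-1->q2 q1-0->q3 q1-1->q4 q2-0->q5 q2-1->q6 q3-0->q7 q3-1->q8 q4-0->q9 q4-1->q10 q5-0->q11 q5-1->q12 q6-0->q13 q6-1->q14 q7-0->q7 q7-1->q8 q8-0->q9 q8-1->q10 q9-0->q11 q9-1->q12 q10-0->q13 q10-1->q14 q11-0->q7 q11-1->q8 q12-0->q9 q12-1->q10 q13-0->q11 q13-1->q12 q14-0->q13 q14-1->q14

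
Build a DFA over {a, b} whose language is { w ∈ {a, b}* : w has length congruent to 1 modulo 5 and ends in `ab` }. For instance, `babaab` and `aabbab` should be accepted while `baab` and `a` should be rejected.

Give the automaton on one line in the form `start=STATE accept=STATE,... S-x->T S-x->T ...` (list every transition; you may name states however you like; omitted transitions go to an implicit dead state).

start=q0 accept=q14 q0-a->q1 q0-b->q2 q1-a->q3 q1-b->q4 q2-a->q3 q2-b->q5 q3-a->q6 q3-b->q7 q4-a->q6 q4-b->q8 q5-a->q6 q5-b->q8 q6-a->q9 q6-b->q10 q7-a->q9 q7-b->q11 q8-a->q9 q8-b->q11 q9-a->q12 q9-b->q13 q10-a->q12 q10-b->q0 q11-a->q12 q11-b->q0 q12-a->q1 q12-b->q14 q13-a->q1 q13-b->q2 q14-a->q3 q14-b->q5

Handle the two conditions separately and then intersect. One (5 states) tracks the input length modulo 5; the other (3 states) tracks how much of the suffix `ab` has currently been matched. Each combined state is a pair, one component from each; accept when both components accept.
With 15 states:
          a    b  
>  q0     q1   q2 
   q1     q3   q4 
   q2     q3   q5 
   q3     q6   q7 
   q4     q6   q8 
   q5     q6   q8 
   q6     q9  q10 
   q7     q9  q11 
   q8     q9  q11 
   q9    q12  q13 
   q10   q12   q0 
   q11   q12   q0 
   q12    q1  q14 
   q13    q1   q2 
 * q14    q3   q5 
(> = start, * = accepting)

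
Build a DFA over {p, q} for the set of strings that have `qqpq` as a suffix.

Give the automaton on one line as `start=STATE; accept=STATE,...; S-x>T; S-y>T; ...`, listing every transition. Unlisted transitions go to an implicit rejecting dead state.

Remember how much of `qqpq` the current input suffix matches. State S0 means no match yet; S1 means the last symbol is `q`; S2 means the last 2 symbols are `qq`; S3 means the last 3 symbols are `qqp`; S4 means the last 4 symbols are `qqpq`. Only S4 accepts. On a mismatch, fall back to the longest proper suffix that is still a prefix of `qqpq`.
With 5 states:
        p   q  
>  S0   S0  S1 
   S1   S0  S2 
   S2   S3  S2 
   S3   S0  S4 
 * S4   S0  S2 
(> = start, * = accepting)

start=S0; accept=S4; S0-p>S0; S0-q>S1; S1-p>S0; S1-q>S2; S2-p>S3; S2-q>S2; S3-p>S0; S3-q>S4; S4-p>S0; S4-q>S2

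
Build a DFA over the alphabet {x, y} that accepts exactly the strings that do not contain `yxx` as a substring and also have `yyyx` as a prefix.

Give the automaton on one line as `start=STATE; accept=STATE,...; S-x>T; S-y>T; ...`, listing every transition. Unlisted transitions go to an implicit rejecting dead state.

start=q0; accept=q5,q6; q0-x>q1; q0-y>q2; q1-x>q1; q1-y>q1; q2-x>q1; q2-y>q3; q3-x>q1; q3-y>q4; q4-x>q5; q4-y>q1; q5-x>q1; q5-y>q6; q6-x>q5; q6-y>q6

Handle the two conditions separately and then intersect. One (4 states) tracks partial matches of the forbidden pattern `yxx`; the other (6 states) tracks whether the input so far still matches the prefix `yyyx`. Each combined state is a pair, one component from each; accept when both components accept. Equivalent product states are then merged.
7 states suffice.
        x   y  
>  q0   q1  q2 
   q1   q1  q1 
   q2   q1  q3 
   q3   q1  q4 
   q4   q5  q1 
 * q5   q1  q6 
 * q6   q5  q6 
(> = start, * = accepting)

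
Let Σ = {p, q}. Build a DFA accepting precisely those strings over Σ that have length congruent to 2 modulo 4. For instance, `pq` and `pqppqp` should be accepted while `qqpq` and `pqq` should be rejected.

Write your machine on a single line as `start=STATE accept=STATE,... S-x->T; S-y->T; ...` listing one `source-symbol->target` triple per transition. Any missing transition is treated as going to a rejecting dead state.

Count input length modulo 4: every symbol advances one step around the cycle s0 → s1 → s2 → s3 → s0. Accept at s2.
        p   q  
>  s0   s1  s1 
   s1   s2  s2 
 * s2   s3  s3 
   s3   s0  s0 
(> = start, * = accepting)

start=s0; accept=s2; s0-p->s1; s0-q->s1; s1-p->s2; s1-q->s2; s2-p->s3; s2-q->s3; s3-p->s0; s3-q->s0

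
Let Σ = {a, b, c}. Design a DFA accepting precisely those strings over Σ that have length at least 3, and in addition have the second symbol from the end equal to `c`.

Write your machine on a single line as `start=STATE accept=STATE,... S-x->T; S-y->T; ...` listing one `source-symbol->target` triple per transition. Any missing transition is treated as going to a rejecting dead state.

Handle the two conditions separately and then intersect. The first has 5 states tracking the input length, saturating at 4; the second has 13 states tracking the last 2 symbols read. A product state is a pair (one from each), accepting exactly when both do. After merging equivalent states the machine shrinks.
5 states suffice.
        a   b   c  
>  S0   S1  S1  S1 
   S1   S1  S1  S2 
   S2   S3  S3  S4 
 * S3   S1  S1  S2 
 * S4   S3  S3  S4 
(> = start, * = accepting)

start=S0; accept=S3,S4; S0-a->S1; S0-b->S1; S0-c->S1; S1-a->S1; S1-b->S1; S1-c->S2; S2-a->S3; S2-b->S3; S2-c->S4; S3-a->S1; S3-b->S1; S3-c->S2; S4-a->S3; S4-b->S3; S4-c->S4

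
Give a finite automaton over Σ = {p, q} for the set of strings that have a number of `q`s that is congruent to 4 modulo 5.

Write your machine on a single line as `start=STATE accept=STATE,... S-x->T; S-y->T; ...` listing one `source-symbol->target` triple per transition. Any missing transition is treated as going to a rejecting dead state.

Keep the running count of `q`s modulo 5: each `q` advances along the cycle s0 → s1 → s2 → s3 → s4 → s0 while other symbols loop. Accept at s4.
        p   q  
>  s0   s0  s1 
   s1   s1  s2 
   s2   s2  s3 
   s3   s3  s4 
 * s4   s4  s0 
(> = start, * = accepting)

start=s0; accept=s4; s0-p->s0; s0-q->s1; s1-p->s1; s1-q->s2; s2-p->s2; s2-q->s3; s3-p->s3; s3-q->s4; s4-p->s4; s4-q->s0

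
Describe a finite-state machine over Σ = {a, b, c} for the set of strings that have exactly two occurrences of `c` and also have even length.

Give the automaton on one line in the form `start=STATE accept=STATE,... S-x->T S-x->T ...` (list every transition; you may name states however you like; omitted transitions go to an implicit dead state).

start=q0 accept=q4 q0-a->q1 q0-b->q1 q0-c->q2 q1-a->q0 q1-b->q0 q1-c->q3 q2-a->q3 q2-b->q3 q2-c->q4 q3-a->q2 q3-b->q2 q3-c->q5 q4-a->q5 q4-b->q5 q4-c->q6 q5-a->q4 q5-b->q4 q5-c->q7 q6-a->q7 q6-b->q7 q6-c->q7 q7-a->q6 q7-b->q6 q7-c->q6

Build one automaton per condition and run them in lockstep. One (4 states) tracks the count of `c`s, saturating at 3; the other (2 states) tracks the input length modulo 2. Each combined state is a pair, one component from each; accept when both components accept.
        a   b   c  
>  q0   q1  q1  q2 
   q1   q0  q0  q3 
   q2   q3  q3  q4 
   q3   q2  q2  q5 
 * q4   q5  q5  q6 
   q5   q4  q4  q7 
   q6   q7  q7  q7 
   q7   q6  q6  q6 
(> = start, * = accepting)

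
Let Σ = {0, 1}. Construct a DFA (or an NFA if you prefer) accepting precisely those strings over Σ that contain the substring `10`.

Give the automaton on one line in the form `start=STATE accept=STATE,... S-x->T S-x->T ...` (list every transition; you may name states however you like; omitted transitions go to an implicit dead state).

Track how much of `10` has been matched so far: state q0 is no progress, q2 is the absorbing accept state reached once `10` has occurred. Intermediate states record partial matches; on a mismatch, fall back to the longest reusable overlap.
With 3 states:
        0   1  
>  q0   q0  q1 
   q1   q2  q1 
 * q2   q2  q2 
(> = start, * = accepting)

start=q0 accept=q2 q0-0->q0 q0-1->q1 q1-0->q2 q1-1->q1 q2-0->q2 q2-1->q2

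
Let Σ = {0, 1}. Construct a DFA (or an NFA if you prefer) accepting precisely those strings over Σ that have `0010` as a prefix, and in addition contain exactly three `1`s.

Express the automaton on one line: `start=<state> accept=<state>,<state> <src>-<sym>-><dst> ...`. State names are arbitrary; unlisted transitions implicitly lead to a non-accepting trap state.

start=A accept=H A-0->B A-1->C B-0->D B-1->C C-0->C C-1->C D-0->C D-1->E E-0->F E-1->C F-0->F F-1->G G-0->G G-1->H H-0->H H-1->C

Run two small machines in parallel and take their product. One (6 states) tracks whether the input so far still matches the prefix `0010`; the other (5 states) tracks the count of `1`s, saturating at 4. Each combined state is a pair, one component from each; accept when both components accept. After merging equivalent states the machine shrinks.
       0  1 
>  A   B  C 
   B   D  C 
   C   C  C 
   D   C  E 
   E   F  C 
   F   F  G 
   G   G  H 
 * H   H  C 
(> = start, * = accepting)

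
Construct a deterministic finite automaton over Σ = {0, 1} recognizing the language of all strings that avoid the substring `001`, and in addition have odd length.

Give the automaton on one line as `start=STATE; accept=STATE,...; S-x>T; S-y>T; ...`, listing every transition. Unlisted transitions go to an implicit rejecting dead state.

Handle the two conditions separately and then intersect. One (4 states) tracks partial matches of the forbidden pattern `001`; the other (2 states) tracks the input length modulo 2. Each combined state is a pair, one component from each; accept when both components accept. After merging equivalent states the machine shrinks.
With 7 states:
        0   1  
>  q0   q1  q2 
 * q1   q3  q0 
 * q2   q4  q0 
   q3   q5  q6 
   q4   q5  q2 
 * q5   q3  q6 
   q6   q6  q6 
(> = start, * = accepting)

start=q0; accept=q1,q2,q5; q0-0>q1; q0-1>q2; q1-0>q3; q1-1>q0; q2-0>q4; q2-1>q0; q3-0>q5; q3-1>q6; q4-0>q5; q4-1>q2; q5-0>q3; q5-1>q6; q6-0>q6; q6-1>q6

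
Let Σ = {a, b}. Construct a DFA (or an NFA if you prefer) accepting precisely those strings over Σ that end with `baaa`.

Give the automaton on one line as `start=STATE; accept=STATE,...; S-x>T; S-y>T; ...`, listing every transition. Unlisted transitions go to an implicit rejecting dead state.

start=s0; accept=s4; s0-a>s0; s0-b>s1; s1-a>s2; s1-b>s1; s2-a>s3; s2-b>s1; s3-a>s4; s3-b>s1; s4-a>s0; s4-b>s1

Remember how much of `baaa` the current input suffix matches. State s0 means no match yet; s1 means the last symbol is `b`; s2 means the last 2 symbols are `ba`; s3 means the last 3 symbols are `baa`; s4 means the last 4 symbols are `baaa`. Only s4 accepts. On a mismatch, fall back to the longest proper suffix that is still a prefix of `baaa`.
5 states suffice.
        a   b  
>  s0   s0  s1 
   s1   s2  s1 
   s2   s3  s1 
   s3   s4  s1 
 * s4   s0  s1 
(> = start, * = accepting)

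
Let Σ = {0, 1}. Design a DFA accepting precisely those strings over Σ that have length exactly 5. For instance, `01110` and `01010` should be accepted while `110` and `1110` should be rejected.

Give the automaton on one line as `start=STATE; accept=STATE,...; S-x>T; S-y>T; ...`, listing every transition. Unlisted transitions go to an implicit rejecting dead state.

Count input length up to 6: every symbol moves from s0 toward s6, which means 'more than 5' and absorbs. Accept from {s5}.
With 7 states:
        0   1  
>  s0   s1  s1 
   s1   s2  s2 
   s2   s3  s3 
   s3   s4  s4 
   s4   s5  s5 
 * s5   s6  s6 
   s6   s6  s6 
(> = start, * = accepting)

start=s0; accept=s5; s0-0>s1; s0-1>s1; s1-0>s2; s1-1>s2; s2-0>s3; s2-1>s3; s3-0>s4; s3-1>s4; s4-0>s5; s4-1>s5; s5-0>s6; s5-1>s6; s6-0>s6; s6-1>s6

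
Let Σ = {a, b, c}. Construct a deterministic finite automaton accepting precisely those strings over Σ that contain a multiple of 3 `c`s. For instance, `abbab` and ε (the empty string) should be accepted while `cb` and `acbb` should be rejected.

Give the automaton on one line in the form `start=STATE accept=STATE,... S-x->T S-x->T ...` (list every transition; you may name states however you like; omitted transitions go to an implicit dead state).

The only thing that matters is how many `c`s have appeared, reduced mod 3. Use one state per residue: q0 for 0, …, q2 for 2. Reading `c` moves to the next residue; anything else stays put. q0 is accepting.
        a   b   c  
>* q0   q0  q0  q1 
   q1   q1  q1  q2 
   q2   q2  q2  q0 
(> = start, * = accepting)

start=q0 accept=q0 q0-a->q0 q0-b->q0 q0-c->q1 q1-a->q1 q1-b->q1 q1-c->q2 q2-a->q2 q2-b->q2 q2-c->q0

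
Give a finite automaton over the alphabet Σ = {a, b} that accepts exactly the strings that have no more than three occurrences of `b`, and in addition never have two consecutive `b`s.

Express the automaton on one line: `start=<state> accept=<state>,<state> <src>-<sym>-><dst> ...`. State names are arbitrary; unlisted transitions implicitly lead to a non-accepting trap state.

Handle the two conditions separately and then intersect. The first has 5 states tracking the count of `b`s, saturating at 4; the second has 3 states tracking partial matches of the forbidden pattern `bb`. A product state is a pair (one from each), accepting exactly when both do.
          a    b  
>* q0     q0   q1 
 * q1     q2   q3 
 * q2     q2   q4 
   q3     q3   q5 
 * q4     q6   q5 
   q5     q5   q7 
 * q6     q6   q8 
   q7     q7   q7 
 * q8     q9   q7 
 * q9     q9  q10 
   q10   q11   q7 
   q11   q11  q10 
(> = start, * = accepting)

start=q0 accept=q0,q1,q2,q4,q6,q8,q9 q0-a->q0 q0-b->q1 q1-a->q2 q1-b->q3 q2-a->q2 q2-b->q4 q3-a->q3 q3-b->q5 q4-a->q6 q4-b->q5 q5-a->q5 q5-b->q7 q6-a->q6 q6-b->q8 q7-a->q7 q7-b->q7 q8-a->q9 q8-b->q7 q9-a->q9 q9-b->q10 q10-a->q11 q10-b->q7 q11-a->q11 q11-b->q10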